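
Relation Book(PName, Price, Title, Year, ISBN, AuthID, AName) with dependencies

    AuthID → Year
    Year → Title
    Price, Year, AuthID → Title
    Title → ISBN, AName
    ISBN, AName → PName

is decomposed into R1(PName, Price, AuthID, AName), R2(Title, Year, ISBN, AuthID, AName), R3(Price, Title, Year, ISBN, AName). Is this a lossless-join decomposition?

Chase test. Columns are PName, Price, Title, Year, ISBN, AuthID, AName; row i has aⱼ where attribute j ∈ Ri, else bᵢⱼ.
Initial tableau (one row per fragment):
  row 1: a1 a2 b13 b14 b15 a6 a7
  row 2: b21 b22 a3 a4 a5 a6 a7
  row 3: b31 a2 a3 a4 a5 b36 a7
Rows 1 and 2 agree on AuthID; apply AuthID→Year and equate their Year entries.
Rows 1 and 2 agree on Year; apply Year→Title and equate their Title entries.
Rows 1 and 2 agree on Title; apply Title→ISBN, AName and equate their ISBN, AName entries.
Rows 1 and 2 agree on ISBN, AName; apply ISBN, AName→PName and equate their PName entries.
Rows 1 and 3 agree on ISBN, AName; apply ISBN, AName→PName and equate their PName entries.
Row 1 is now all distinguished symbols — the join is lossless.

Yes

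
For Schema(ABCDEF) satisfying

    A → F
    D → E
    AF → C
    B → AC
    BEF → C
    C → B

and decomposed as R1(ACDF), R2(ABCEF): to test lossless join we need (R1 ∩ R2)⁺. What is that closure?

ABCF

R1 ∩ R2 = {ACF}.
C → B applies, adding B
Closure: {ABCF}.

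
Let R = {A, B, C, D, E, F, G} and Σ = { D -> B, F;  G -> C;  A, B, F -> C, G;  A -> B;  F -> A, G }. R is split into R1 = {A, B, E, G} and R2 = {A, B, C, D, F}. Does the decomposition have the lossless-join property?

Common attributes: R1 ∩ R2 = {A, B}.
No dependency enlarges {A, B}, so (A, B)⁺ = {A, B}.
The closure contains neither all of R1 = {A, B, E, G} nor all of R2 = {A, B, C, D, F}, so the common attributes are not a superkey of either fragment. The join is lossy.

No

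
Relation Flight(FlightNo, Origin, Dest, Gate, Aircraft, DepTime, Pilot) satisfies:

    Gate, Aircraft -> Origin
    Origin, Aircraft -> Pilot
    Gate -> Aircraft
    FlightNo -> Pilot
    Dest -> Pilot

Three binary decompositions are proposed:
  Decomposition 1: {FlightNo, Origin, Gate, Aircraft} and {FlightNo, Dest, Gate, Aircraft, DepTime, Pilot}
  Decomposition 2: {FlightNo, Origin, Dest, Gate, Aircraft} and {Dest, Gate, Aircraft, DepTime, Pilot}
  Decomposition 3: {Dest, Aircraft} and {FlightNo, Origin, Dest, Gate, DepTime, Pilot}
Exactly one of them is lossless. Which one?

Decomposition 1

Decomposition 1: common = {FlightNo, Gate, Aircraft}, closure = {FlightNo, Origin, Gate, Aircraft, Pilot} → lossless.
Decomposition 2: common = {Dest, Gate, Aircraft}, closure = {Origin, Dest, Gate, Aircraft, Pilot} → lossy.
Decomposition 3: common = {Dest}, closure = {Dest, Pilot} → lossy.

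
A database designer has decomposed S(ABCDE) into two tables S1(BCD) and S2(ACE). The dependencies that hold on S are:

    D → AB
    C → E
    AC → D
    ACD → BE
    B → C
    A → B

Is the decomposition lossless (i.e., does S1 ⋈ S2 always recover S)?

No

Common attributes: S1 ∩ S2 = {C}.
Closure of {C}: C → E applies, adding E. So (C)⁺ = {CE}.
The closure contains neither all of S1 = {BCD} nor all of S2 = {ACE}, so the common attributes are not a superkey of either fragment. The join is lossy.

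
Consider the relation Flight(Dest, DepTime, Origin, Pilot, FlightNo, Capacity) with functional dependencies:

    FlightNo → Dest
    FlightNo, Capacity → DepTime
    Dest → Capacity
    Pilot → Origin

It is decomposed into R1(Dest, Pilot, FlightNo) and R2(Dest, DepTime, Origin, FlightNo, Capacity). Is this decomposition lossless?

Common attributes: R1 ∩ R2 = {Dest, FlightNo}.
Closure of {Dest, FlightNo}: Dest → Capacity applies, adding Capacity; FlightNo, Capacity → DepTime applies, adding DepTime. So (Dest, FlightNo)⁺ = {Dest, DepTime, FlightNo, Capacity}.
The closure contains neither all of R1 = {Dest, Pilot, FlightNo} nor all of R2 = {Dest, DepTime, Origin, FlightNo, Capacity}, so the common attributes are not a superkey of either fragment. The join is lossy.

No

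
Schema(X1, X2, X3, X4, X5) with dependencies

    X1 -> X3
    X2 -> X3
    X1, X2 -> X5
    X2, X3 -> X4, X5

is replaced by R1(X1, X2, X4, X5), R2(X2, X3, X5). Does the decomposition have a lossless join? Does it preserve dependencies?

lossless but not dependency-preserving

Lossless test: (X2, X5)⁺ = {X2, X3, X4, X5}, which contains all of one fragment — lossless.
Dependency preservation: the restricted closure of {X1} across the fragments never reaches {X3}, so X1 → X3 cannot be enforced without a join — not preserved.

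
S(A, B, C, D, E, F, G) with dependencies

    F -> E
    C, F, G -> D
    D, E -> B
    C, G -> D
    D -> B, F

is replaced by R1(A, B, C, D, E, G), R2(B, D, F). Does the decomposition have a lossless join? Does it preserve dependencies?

lossless but not dependency-preserving

Lossless test: (B, D)⁺ = {B, D, E, F}, which contains all of one fragment — lossless.
Dependency preservation: the restricted closure of {F} across the fragments never reaches {E}, so F → E cannot be enforced without a join — not preserved.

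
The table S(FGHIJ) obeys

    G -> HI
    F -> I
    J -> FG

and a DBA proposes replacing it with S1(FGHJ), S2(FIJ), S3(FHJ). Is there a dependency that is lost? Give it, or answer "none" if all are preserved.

G -> HI

Check G → HI: no single fragment contains all of {GHI}, and the restricted closure of {G} across the fragments never reaches {HI}.
F → I is preserved.
J → FG is preserved.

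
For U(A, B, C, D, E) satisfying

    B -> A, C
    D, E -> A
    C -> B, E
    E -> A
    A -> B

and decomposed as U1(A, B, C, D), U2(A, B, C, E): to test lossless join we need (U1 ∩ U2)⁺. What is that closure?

U1 ∩ U2 = {A, B, C}.
C → B, E applies, adding E
Closure: {A, B, C, E}.

A, B, C, E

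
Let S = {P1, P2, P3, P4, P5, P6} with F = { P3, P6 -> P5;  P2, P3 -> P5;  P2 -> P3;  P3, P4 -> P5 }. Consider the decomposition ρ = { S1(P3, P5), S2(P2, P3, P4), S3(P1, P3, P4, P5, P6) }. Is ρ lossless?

No

Chase test. Columns are P1, P2, P3, P4, P5, P6; row i has aⱼ where attribute j ∈ Si, else bᵢⱼ.
Initial tableau (one row per fragment):
  row 1: b11 b12 a3 b14 a5 b16
  row 2: b21 a2 a3 a4 b25 b26
  row 3: a1 b32 a3 a4 a5 a6
Rows 2 and 3 agree on P3, P4; apply P3, P4→P5 and equate their P5 entries.
No row becomes fully distinguished — the join is lossy.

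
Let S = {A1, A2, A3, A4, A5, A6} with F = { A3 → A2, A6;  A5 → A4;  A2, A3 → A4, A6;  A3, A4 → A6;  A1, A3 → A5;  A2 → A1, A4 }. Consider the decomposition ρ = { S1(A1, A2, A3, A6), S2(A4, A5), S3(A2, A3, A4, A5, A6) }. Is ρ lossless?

Yes

Chase test. Columns are A1, A2, A3, A4, A5, A6; row i has aⱼ where attribute j ∈ Si, else bᵢⱼ.
Initial tableau (one row per fragment):
  row 1: a1 a2 a3 b14 b15 a6
  row 2: b21 b22 b23 a4 a5 b26
  row 3: b31 a2 a3 a4 a5 a6
Rows 1 and 3 agree on A2, A3; apply A2, A3→A4, A6 and equate their A4, A6 entries.
Rows 1 and 3 agree on A2; apply A2→A1, A4 and equate their A1, A4 entries.
Rows 1 and 3 agree on A1, A3; apply A1, A3→A5 and equate their A5 entries.
Row 1 is now all distinguished symbols — the join is lossless.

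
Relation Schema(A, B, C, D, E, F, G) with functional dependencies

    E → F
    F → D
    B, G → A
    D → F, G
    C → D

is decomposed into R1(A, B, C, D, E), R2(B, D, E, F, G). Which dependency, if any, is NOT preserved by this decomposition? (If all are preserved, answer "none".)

Check B, G → A: no single fragment contains all of {A, B, G}, and the restricted closure of {B, G} across the fragments never reaches {A}.
E → F is preserved.
F → D is preserved.
D → F, G is preserved.
C → D is preserved.

B, G → A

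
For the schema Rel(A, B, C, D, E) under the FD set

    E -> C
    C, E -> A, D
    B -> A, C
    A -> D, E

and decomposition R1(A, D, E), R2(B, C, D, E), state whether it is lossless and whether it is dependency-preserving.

lossless and dependency-preserving

Lossless test: (D, E)⁺ = {A, C, D, E}, which contains all of one fragment — lossless.
Dependency preservation: C, E → A, D; B → A, C are not contained in any single fragment, but the restricted closure of each left-hand side across the fragments still reaches the right-hand side; the remaining FDs each lie inside some fragment. All dependencies are preserved.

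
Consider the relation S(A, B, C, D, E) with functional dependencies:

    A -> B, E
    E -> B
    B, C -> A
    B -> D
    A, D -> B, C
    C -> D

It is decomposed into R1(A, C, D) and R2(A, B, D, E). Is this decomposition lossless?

Common attributes: R1 ∩ R2 = {A, D}.
Closure of {A, D}: A → B, E applies, adding B, E; A, D → B, C applies, adding C. So (A, D)⁺ = {A, B, C, D, E}.
This closure contains every attribute of R1, so R1 ∩ R2 → R1. The join is lossless.

Yes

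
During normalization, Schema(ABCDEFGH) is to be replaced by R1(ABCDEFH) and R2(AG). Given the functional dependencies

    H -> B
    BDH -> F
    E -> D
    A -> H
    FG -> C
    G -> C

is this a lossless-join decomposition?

No

Common attributes: R1 ∩ R2 = {A}.
Closure of {A}: A → H applies, adding H; H → B applies, adding B. So (A)⁺ = {ABH}.
The closure contains neither all of R1 = {ABCDEFH} nor all of R2 = {AG}, so the common attributes are not a superkey of either fragment. The join is lossy.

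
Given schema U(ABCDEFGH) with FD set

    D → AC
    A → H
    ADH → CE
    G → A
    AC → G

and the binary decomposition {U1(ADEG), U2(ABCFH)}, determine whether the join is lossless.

Common attributes: U1 ∩ U2 = {A}.
Closure of {A}: A → H applies, adding H. So (A)⁺ = {AH}.
The closure contains neither all of U1 = {ADEG} nor all of U2 = {ABCFH}, so the common attributes are not a superkey of either fragment. The join is lossy.

No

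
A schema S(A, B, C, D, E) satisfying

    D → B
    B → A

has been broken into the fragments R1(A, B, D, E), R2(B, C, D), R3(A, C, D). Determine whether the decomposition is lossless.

Chase test. Columns are A, B, C, D, E; row i has aⱼ where attribute j ∈ Ri, else bᵢⱼ.
Initial tableau (one row per fragment):
  row 1: a1 a2 b13 a4 a5
  row 2: b21 a2 a3 a4 b25
  row 3: a1 b32 a3 a4 b35
Rows 1 and 3 agree on D; apply D→B and equate their B entries.
Rows 1 and 2 agree on B; apply B→A and equate their A entries.
No row becomes fully distinguished — the join is lossy.

No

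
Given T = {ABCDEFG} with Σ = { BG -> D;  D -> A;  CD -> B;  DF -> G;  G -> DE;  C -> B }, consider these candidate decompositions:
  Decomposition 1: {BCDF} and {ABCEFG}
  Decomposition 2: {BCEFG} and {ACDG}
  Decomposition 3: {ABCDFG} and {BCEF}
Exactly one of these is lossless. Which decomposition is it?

Decomposition 2

Decomposition 1: common = {BCF}, closure = {BCF} → lossy.
Decomposition 2: common = {CG}, closure = {ABCDEG} → lossless.
Decomposition 3: common = {BCF}, closure = {BCF} → lossy.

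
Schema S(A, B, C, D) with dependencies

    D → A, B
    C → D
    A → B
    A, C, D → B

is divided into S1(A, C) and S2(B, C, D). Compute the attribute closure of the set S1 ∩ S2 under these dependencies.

S1 ∩ S2 = {C}.
C → D applies, adding D
D → A, B applies, adding A, B
Closure: {A, B, C, D}.

A, B, C, D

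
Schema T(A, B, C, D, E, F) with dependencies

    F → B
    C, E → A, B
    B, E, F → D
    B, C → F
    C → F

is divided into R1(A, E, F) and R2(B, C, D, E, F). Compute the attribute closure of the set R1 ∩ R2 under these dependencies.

B, D, E, F

R1 ∩ R2 = {E, F}.
F → B applies, adding B
B, E, F → D applies, adding D
Closure: {B, D, E, F}.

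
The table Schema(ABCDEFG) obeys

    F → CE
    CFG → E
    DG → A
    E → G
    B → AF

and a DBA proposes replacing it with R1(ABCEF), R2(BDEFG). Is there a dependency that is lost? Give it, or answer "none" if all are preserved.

DG → A

Check DG → A: no single fragment contains all of {ADG}, and the restricted closure of {DG} across the fragments never reaches {A}.
F → CE is preserved.
CFG → E is preserved.
E → G is preserved.
B → AF is preserved.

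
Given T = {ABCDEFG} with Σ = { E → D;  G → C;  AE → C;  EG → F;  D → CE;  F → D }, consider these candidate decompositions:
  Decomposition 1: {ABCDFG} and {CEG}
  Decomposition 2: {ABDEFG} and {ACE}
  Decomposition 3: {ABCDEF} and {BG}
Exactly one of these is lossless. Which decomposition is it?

Decomposition 1: common = {CG}, closure = {CG} → lossy.
Decomposition 2: common = {AE}, closure = {ACDE} → lossless.
Decomposition 3: common = {B}, closure = {B} → lossy.

Decomposition 2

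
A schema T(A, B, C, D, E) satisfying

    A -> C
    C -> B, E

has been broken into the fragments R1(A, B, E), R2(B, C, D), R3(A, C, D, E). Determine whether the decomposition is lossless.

Yes

Chase test. Columns are A, B, C, D, E; row i has aⱼ where attribute j ∈ Ri, else bᵢⱼ.
Initial tableau (one row per fragment):
  row 1: a1 a2 b13 b14 a5
  row 2: b21 a2 a3 a4 b25
  row 3: a1 b32 a3 a4 a5
Rows 1 and 3 agree on A; apply A→C and equate their C entries.
Rows 1 and 2 agree on C; apply C→B, E and equate their B, E entries.
Rows 1 and 3 agree on C; apply C→B, E and equate their B, E entries.
Row 3 is now all distinguished symbols — the join is lossless.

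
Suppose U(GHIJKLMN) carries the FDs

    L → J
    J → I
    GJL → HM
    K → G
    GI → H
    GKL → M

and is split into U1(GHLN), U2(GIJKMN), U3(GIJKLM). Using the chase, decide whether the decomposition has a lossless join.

No

Chase test. Columns are GHIJKLMN; row i has aⱼ where attribute j ∈ Ui, else bᵢⱼ.
Initial tableau (one row per fragment):
  row 1: a1 a2 b13 b14 b15 a6 b17 a8
  row 2: a1 b22 a3 a4 a5 b26 a7 a8
  row 3: a1 b32 a3 a4 a5 a6 a7 b38
Rows 1 and 3 agree on L; apply L→J and equate their J entries.
Rows 1 and 2 agree on J; apply J→I and equate their I entries.
Rows 1 and 3 agree on GJL; apply GJL→HM and equate their HM entries.
Rows 1 and 2 agree on GI; apply GI→H and equate their H entries.
No row becomes fully distinguished — the join is lossy.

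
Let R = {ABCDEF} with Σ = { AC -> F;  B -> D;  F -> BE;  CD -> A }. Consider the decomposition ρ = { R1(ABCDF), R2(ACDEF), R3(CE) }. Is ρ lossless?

Yes

Chase test. Columns are ABCDEF; row i has aⱼ where attribute j ∈ Ri, else bᵢⱼ.
Initial tableau (one row per fragment):
  row 1: a1 a2 a3 a4 b15 a6
  row 2: a1 b22 a3 a4 a5 a6
  row 3: b31 b32 a3 b34 a5 b36
Rows 1 and 2 agree on F; apply F→BE and equate their BE entries.
Row 1 is now all distinguished symbols — the join is lossless.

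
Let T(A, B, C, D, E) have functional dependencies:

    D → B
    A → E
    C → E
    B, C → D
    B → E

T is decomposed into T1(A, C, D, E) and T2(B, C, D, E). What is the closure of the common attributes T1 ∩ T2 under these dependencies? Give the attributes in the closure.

B, C, D, E

T1 ∩ T2 = {C, D, E}.
D → B applies, adding B
Closure: {B, C, D, E}.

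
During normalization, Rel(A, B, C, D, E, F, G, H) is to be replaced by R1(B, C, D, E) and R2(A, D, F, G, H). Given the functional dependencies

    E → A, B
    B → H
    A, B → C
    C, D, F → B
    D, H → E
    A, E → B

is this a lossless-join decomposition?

No

Common attributes: R1 ∩ R2 = {D}.
No dependency enlarges {D}, so (D)⁺ = {D}.
The closure contains neither all of R1 = {B, C, D, E} nor all of R2 = {A, D, F, G, H}, so the common attributes are not a superkey of either fragment. The join is lossy.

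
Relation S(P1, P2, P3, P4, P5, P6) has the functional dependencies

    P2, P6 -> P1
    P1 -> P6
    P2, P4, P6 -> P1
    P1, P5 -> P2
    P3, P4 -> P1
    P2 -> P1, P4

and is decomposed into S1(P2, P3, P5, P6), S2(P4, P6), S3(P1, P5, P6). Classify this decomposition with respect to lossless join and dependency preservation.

Lossless test (chase): applying each FD to every pair of rows produces no changes in the tableau, so no row becomes fully distinguished — the join is lossy.
Dependency preservation: the restricted closure of {P2, P6} across the fragments never reaches {P1}, so P2, P6 → P1 cannot be enforced without a join — not preserved.

lossy and not dependency-preserving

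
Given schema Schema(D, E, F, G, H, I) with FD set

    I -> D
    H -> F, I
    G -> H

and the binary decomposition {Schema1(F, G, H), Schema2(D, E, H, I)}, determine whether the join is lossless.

Common attributes: Schema1 ∩ Schema2 = {H}.
Closure of {H}: H → F, I applies, adding F, I; I → D applies, adding D. So (H)⁺ = {D, F, H, I}.
The closure contains neither all of Schema1 = {F, G, H} nor all of Schema2 = {D, E, H, I}, so the common attributes are not a superkey of either fragment. The join is lossy.

No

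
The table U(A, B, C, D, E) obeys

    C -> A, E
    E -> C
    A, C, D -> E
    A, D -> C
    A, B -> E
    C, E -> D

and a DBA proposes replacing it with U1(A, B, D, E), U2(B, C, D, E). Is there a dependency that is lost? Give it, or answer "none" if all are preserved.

C → A, E: restricted closure across fragments reaches A, E.
E → C lies within U2.
A, C, D → E: restricted closure across fragments reaches E.
A, D → C: restricted closure across fragments reaches C.
A, B → E lies within U1.
C, E → D lies within U2.
Every dependency is enforceable on the fragments, so the decomposition is dependency-preserving.

none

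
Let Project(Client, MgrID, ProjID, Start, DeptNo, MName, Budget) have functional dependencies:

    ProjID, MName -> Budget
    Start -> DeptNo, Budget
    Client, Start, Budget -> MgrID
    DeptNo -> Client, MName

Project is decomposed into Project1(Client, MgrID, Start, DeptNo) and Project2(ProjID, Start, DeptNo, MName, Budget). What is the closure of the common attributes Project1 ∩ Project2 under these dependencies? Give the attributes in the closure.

Project1 ∩ Project2 = {Start, DeptNo}.
Start → DeptNo, Budget applies, adding Budget
DeptNo → Client, MName applies, adding Client, MName
Client, Start, Budget → MgrID applies, adding MgrID
Closure: {Client, MgrID, Start, DeptNo, MName, Budget}.

Client, MgrID, Start, DeptNo, MName, Budget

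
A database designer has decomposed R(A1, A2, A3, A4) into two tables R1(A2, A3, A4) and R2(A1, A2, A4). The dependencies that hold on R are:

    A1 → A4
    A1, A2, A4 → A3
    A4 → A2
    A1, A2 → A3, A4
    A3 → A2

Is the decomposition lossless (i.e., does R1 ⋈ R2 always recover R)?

Common attributes: R1 ∩ R2 = {A2, A4}.
No dependency enlarges {A2, A4}, so (A2, A4)⁺ = {A2, A4}.
The closure contains neither all of R1 = {A2, A3, A4} nor all of R2 = {A1, A2, A4}, so the common attributes are not a superkey of either fragment. The join is lossy.

No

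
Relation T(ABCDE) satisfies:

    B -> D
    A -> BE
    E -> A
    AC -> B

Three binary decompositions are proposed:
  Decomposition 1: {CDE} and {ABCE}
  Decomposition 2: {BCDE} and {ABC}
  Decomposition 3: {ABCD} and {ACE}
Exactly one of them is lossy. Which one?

Decomposition 1: common = {CE}, closure = {ABCDE} → lossless.
Decomposition 2: common = {BC}, closure = {BCD} → lossy.
Decomposition 3: common = {AC}, closure = {ABCDE} → lossless.

Decomposition 2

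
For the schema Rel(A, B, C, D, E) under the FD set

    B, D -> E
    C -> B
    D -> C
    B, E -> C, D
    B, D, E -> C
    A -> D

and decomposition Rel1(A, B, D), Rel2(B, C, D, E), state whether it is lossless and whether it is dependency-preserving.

Lossless test: (B, D)⁺ = {B, C, D, E}, which contains all of one fragment — lossless.
Dependency preservation: every FD's attributes lie within a single fragment, so each can be enforced locally — preserved.

lossless and dependency-preserving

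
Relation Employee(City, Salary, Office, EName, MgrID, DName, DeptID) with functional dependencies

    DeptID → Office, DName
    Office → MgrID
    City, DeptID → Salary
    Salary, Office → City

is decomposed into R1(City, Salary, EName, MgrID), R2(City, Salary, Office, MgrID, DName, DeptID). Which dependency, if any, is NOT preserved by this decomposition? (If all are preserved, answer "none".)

none

DeptID → Office, DName lies within R2.
Office → MgrID lies within R2.
City, DeptID → Salary lies within R2.
Salary, Office → City lies within R2.
Every dependency is enforceable on the fragments, so the decomposition is dependency-preserving.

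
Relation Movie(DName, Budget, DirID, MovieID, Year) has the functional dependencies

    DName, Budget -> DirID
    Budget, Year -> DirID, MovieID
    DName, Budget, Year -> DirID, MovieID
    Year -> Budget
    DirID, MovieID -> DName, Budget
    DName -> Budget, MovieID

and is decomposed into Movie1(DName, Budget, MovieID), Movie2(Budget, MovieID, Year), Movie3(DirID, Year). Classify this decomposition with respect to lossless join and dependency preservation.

Lossless test (chase): Rows 2 and 3 agree on Year; apply Year→Budget and equate their Budget entries. Rows 2 and 3 agree on Budget, Year; apply Budget, Year→DirID, MovieID and equate their DirID, MovieID entries. Rows 2 and 3 agree on DirID, MovieID; apply DirID, MovieID→DName, Budget and equate their DName, Budget entries. No row becomes fully distinguished — the join is lossy.
Dependency preservation: the restricted closure of {DName, Budget} across the fragments never reaches {DirID}, so DName, Budget → DirID cannot be enforced without a join — not preserved.

lossy and not dependency-preserving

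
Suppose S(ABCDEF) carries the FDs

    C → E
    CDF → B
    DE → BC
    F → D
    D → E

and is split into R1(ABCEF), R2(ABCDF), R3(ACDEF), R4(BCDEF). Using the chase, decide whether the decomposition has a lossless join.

Yes

Chase test. Columns are ABCDEF; row i has aⱼ where attribute j ∈ Ri, else bᵢⱼ.
Initial tableau (one row per fragment):
  row 1: a1 a2 a3 b14 a5 a6
  row 2: a1 a2 a3 a4 b25 a6
  row 3: a1 b32 a3 a4 a5 a6
  row 4: b41 a2 a3 a4 a5 a6
Rows 1 and 2 agree on C; apply C→E and equate their E entries.
Rows 2 and 3 agree on CDF; apply CDF→B and equate their B entries.
Rows 1 and 2 agree on F; apply F→D and equate their D entries.
Row 1 is now all distinguished symbols — the join is lossless.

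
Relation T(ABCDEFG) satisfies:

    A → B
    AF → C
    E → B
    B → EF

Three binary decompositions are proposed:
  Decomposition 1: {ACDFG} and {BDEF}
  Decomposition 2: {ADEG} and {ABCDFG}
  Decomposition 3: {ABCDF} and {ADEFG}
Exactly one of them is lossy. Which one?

Decomposition 1

Decomposition 1: common = {DF}, closure = {DF} → lossy.
Decomposition 2: common = {ADG}, closure = {ABCDEFG} → lossless.
Decomposition 3: common = {ADF}, closure = {ABCDEF} → lossless.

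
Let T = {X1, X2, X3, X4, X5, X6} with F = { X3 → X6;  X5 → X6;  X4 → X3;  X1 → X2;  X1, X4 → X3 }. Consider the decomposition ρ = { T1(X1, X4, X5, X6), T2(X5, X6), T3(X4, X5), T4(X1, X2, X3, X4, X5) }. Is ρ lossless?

Chase test. Columns are X1, X2, X3, X4, X5, X6; row i has aⱼ where attribute j ∈ Ti, else bᵢⱼ.
Initial tableau (one row per fragment):
  row 1: a1 b12 b13 a4 a5 a6
  row 2: b21 b22 b23 b24 a5 a6
  row 3: b31 b32 b33 a4 a5 b36
  row 4: a1 a2 a3 a4 a5 b46
Rows 1 and 3 agree on X5; apply X5→X6 and equate their X6 entries.
Rows 1 and 4 agree on X5; apply X5→X6 and equate their X6 entries.
Rows 1 and 3 agree on X4; apply X4→X3 and equate their X3 entries.
Rows 1 and 4 agree on X4; apply X4→X3 and equate their X3 entries.
Rows 1 and 4 agree on X1; apply X1→X2 and equate their X2 entries.
Row 1 is now all distinguished symbols — the join is lossless.

Yes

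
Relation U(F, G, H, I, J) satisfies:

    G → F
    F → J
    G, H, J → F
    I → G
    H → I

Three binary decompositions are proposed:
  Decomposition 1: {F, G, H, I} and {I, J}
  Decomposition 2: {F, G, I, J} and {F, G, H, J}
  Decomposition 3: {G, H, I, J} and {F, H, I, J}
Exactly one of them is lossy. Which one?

Decomposition 1: common = {I}, closure = {F, G, I, J} → lossless.
Decomposition 2: common = {F, G, J}, closure = {F, G, J} → lossy.
Decomposition 3: common = {H, I, J}, closure = {F, G, H, I, J} → lossless.

Decomposition 2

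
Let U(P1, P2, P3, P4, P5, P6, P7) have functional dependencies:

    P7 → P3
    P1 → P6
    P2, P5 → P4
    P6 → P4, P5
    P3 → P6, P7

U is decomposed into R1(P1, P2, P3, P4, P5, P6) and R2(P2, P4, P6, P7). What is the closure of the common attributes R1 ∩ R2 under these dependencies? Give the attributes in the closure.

R1 ∩ R2 = {P2, P4, P6}.
P6 → P4, P5 applies, adding P5
Closure: {P2, P4, P5, P6}.

P2, P4, P5, P6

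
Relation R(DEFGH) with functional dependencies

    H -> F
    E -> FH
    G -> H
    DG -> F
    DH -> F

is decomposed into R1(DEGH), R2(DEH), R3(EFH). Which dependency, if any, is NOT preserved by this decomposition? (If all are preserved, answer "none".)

none

H → F lies within R3.
E → FH lies within R3.
G → H lies within R1.
DG → F: restricted closure across fragments reaches F.
DH → F: restricted closure across fragments reaches F.
Every dependency is enforceable on the fragments, so the decomposition is dependency-preserving.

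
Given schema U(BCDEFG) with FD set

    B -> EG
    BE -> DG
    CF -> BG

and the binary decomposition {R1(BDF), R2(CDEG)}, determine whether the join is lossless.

Common attributes: R1 ∩ R2 = {D}.
No dependency enlarges {D}, so (D)⁺ = {D}.
The closure contains neither all of R1 = {BDF} nor all of R2 = {CDEG}, so the common attributes are not a superkey of either fragment. The join is lossy.

No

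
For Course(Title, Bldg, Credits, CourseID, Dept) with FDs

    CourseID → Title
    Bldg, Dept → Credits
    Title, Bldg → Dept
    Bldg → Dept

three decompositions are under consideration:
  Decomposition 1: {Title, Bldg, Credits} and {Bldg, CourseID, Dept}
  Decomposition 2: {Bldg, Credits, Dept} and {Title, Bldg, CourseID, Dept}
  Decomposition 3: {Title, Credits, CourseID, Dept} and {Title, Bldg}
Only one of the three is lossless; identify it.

Decomposition 2

Decomposition 1: common = {Bldg}, closure = {Bldg, Credits, Dept} → lossy.
Decomposition 2: common = {Bldg, Dept}, closure = {Bldg, Credits, Dept} → lossless.
Decomposition 3: common = {Title}, closure = {Title} → lossy.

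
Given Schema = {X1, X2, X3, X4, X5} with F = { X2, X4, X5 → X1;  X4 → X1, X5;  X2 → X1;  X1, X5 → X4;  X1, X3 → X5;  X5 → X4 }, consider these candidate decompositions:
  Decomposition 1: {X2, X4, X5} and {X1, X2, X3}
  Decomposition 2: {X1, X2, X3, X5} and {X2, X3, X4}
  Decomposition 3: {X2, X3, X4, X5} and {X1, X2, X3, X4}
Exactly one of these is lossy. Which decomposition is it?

Decomposition 1

Decomposition 1: common = {X2}, closure = {X1, X2} → lossy.
Decomposition 2: common = {X2, X3}, closure = {X1, X2, X3, X4, X5} → lossless.
Decomposition 3: common = {X2, X3, X4}, closure = {X1, X2, X3, X4, X5} → lossless.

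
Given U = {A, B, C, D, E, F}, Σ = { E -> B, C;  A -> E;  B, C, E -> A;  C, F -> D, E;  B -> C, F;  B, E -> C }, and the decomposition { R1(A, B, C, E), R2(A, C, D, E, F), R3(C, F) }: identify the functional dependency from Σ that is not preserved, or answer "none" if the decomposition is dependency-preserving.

none

E → B, C lies within R1.
A → E lies within R1.
B, C, E → A lies within R1.
C, F → D, E lies within R2.
B → C, F: restricted closure across fragments reaches C, F.
B, E → C lies within R1.
Every dependency is enforceable on the fragments, so the decomposition is dependency-preserving.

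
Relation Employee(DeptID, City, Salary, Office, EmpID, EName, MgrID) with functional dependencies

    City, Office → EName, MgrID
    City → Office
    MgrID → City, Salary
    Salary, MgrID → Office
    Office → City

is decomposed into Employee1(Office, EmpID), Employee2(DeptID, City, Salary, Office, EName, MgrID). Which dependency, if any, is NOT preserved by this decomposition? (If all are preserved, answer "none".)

City, Office → EName, MgrID lies within Employee2.
City → Office lies within Employee2.
MgrID → City, Salary lies within Employee2.
Salary, MgrID → Office lies within Employee2.
Office → City lies within Employee2.
Every dependency is enforceable on the fragments, so the decomposition is dependency-preserving.

none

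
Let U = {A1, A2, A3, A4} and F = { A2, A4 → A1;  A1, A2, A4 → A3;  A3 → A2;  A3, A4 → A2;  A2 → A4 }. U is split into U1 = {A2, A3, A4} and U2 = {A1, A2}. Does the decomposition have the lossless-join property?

Yes

Common attributes: U1 ∩ U2 = {A2}.
Closure of {A2}: A2 → A4 applies, adding A4; A2, A4 → A1 applies, adding A1; A1, A2, A4 → A3 applies, adding A3. So (A2)⁺ = {A1, A2, A3, A4}.
This closure contains every attribute of U1, so U1 ∩ U2 → U1. The join is lossless.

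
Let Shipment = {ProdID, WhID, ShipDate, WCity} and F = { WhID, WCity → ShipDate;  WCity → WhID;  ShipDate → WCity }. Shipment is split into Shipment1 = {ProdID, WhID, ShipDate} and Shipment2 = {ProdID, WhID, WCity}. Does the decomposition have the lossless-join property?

No

Common attributes: Shipment1 ∩ Shipment2 = {ProdID, WhID}.
No dependency enlarges {ProdID, WhID}, so (ProdID, WhID)⁺ = {ProdID, WhID}.
The closure contains neither all of Shipment1 = {ProdID, WhID, ShipDate} nor all of Shipment2 = {ProdID, WhID, WCity}, so the common attributes are not a superkey of either fragment. The join is lossy.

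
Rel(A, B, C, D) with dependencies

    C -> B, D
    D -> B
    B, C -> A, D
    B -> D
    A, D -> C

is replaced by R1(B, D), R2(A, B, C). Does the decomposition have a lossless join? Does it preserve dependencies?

lossless and dependency-preserving

Lossless test: (B)⁺ = {B, D}, which contains all of one fragment — lossless.
Dependency preservation: C → B, D; B, C → A, D; A, D → C are not contained in any single fragment, but the restricted closure of each left-hand side across the fragments still reaches the right-hand side; the remaining FDs each lie inside some fragment. All dependencies are preserved.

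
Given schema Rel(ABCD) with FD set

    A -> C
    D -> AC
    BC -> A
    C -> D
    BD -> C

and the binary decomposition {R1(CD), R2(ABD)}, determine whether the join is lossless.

Common attributes: R1 ∩ R2 = {D}.
Closure of {D}: D → AC applies, adding AC. So (D)⁺ = {ACD}.
This closure contains every attribute of R1, so R1 ∩ R2 → R1. The join is lossless.

Yes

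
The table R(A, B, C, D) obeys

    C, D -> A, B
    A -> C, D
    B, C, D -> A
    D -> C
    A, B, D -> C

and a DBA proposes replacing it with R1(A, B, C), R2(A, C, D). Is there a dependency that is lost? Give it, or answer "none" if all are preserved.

none

C, D → A, B: restricted closure across fragments reaches A, B.
A → C, D lies within R2.
B, C, D → A: restricted closure across fragments reaches A.
D → C lies within R2.
A, B, D → C: restricted closure across fragments reaches C.
Every dependency is enforceable on the fragments, so the decomposition is dependency-preserving.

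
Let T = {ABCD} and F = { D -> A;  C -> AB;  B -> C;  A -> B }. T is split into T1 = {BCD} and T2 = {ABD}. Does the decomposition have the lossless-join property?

Common attributes: T1 ∩ T2 = {BD}.
Closure of {BD}: D → A applies, adding A; B → C applies, adding C. So (BD)⁺ = {ABCD}.
This closure contains every attribute of T1, so T1 ∩ T2 → T1. The join is lossless.

Yes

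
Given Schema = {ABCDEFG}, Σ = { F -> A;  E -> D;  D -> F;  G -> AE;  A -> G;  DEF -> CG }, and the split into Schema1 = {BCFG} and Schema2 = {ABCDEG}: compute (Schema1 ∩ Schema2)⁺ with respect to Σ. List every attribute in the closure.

Schema1 ∩ Schema2 = {BCG}.
G → AE applies, adding AE
E → D applies, adding D
D → F applies, adding F
Closure: {ABCDEFG}.

ABCDEFG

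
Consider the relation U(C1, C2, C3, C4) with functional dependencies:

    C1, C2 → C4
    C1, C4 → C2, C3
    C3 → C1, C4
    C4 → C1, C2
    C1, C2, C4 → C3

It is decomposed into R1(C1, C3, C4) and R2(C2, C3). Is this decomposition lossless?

Yes

Common attributes: R1 ∩ R2 = {C3}.
Closure of {C3}: C3 → C1, C4 applies, adding C1, C4; C4 → C1, C2 applies, adding C2. So (C3)⁺ = {C1, C2, C3, C4}.
This closure contains every attribute of R1, so R1 ∩ R2 → R1. The join is lossless.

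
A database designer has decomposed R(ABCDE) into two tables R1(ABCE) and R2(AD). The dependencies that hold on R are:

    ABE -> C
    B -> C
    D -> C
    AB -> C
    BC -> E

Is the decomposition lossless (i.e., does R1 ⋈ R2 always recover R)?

No

Common attributes: R1 ∩ R2 = {A}.
No dependency enlarges {A}, so (A)⁺ = {A}.
The closure contains neither all of R1 = {ABCE} nor all of R2 = {AD}, so the common attributes are not a superkey of either fragment. The join is lossy.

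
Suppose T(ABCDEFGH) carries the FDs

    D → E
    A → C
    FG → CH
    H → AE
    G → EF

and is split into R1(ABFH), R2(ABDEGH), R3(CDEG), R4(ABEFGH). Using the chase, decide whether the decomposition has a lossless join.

Yes

Chase test. Columns are ABCDEFGH; row i has aⱼ where attribute j ∈ Ri, else bᵢⱼ.
Initial tableau (one row per fragment):
  row 1: a1 a2 b13 b14 b15 a6 b17 a8
  row 2: a1 a2 b23 a4 a5 b26 a7 a8
  row 3: b31 b32 a3 a4 a5 b36 a7 b38
  row 4: a1 a2 b43 b44 a5 a6 a7 a8
Rows 1 and 2 agree on A; apply A→C and equate their C entries.
Rows 1 and 4 agree on A; apply A→C and equate their C entries.
Rows 1 and 2 agree on H; apply H→AE and equate their AE entries.
Rows 2 and 3 agree on G; apply G→EF and equate their EF entries.
Rows 2 and 4 agree on G; apply G→EF and equate their EF entries.
Rows 2 and 3 agree on FG; apply FG→CH and equate their CH entries.
Rows 1 and 3 agree on H; apply H→AE and equate their AE entries.
Row 2 is now all distinguished symbols — the join is lossless.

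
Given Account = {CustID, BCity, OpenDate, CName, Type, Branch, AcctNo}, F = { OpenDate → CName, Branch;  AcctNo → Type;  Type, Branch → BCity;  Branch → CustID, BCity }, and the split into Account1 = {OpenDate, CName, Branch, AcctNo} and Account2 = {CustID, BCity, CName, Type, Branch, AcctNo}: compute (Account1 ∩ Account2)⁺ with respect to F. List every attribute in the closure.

Account1 ∩ Account2 = {CName, Branch, AcctNo}.
AcctNo → Type applies, adding Type
Type, Branch → BCity applies, adding BCity
Branch → CustID, BCity applies, adding CustID
Closure: {CustID, BCity, CName, Type, Branch, AcctNo}.

CustID, BCity, CName, Type, Branch, AcctNo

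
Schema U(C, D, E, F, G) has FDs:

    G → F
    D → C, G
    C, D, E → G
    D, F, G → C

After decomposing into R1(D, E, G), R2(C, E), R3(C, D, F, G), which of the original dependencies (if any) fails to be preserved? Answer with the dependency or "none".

none

G → F lies within R3.
D → C, G lies within R3.
C, D, E → G: restricted closure across fragments reaches G.
D, F, G → C lies within R3.
Every dependency is enforceable on the fragments, so the decomposition is dependency-preserving.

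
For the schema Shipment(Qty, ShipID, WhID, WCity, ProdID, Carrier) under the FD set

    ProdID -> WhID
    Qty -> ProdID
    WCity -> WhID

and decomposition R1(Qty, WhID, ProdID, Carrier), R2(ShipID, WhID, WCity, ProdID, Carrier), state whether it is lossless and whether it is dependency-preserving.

Lossless test: (WhID, ProdID, Carrier)⁺ = {WhID, ProdID, Carrier}, which is a superkey of neither fragment — lossy.
Dependency preservation: every FD's attributes lie within a single fragment, so each can be enforced locally — preserved.

lossy but dependency-preserving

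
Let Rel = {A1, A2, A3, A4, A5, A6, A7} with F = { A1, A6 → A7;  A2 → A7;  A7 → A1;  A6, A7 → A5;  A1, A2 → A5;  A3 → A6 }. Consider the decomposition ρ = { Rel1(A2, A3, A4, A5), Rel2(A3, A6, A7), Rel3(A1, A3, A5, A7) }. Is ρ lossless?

No

Chase test. Columns are A1, A2, A3, A4, A5, A6, A7; row i has aⱼ where attribute j ∈ Reli, else bᵢⱼ.
Initial tableau (one row per fragment):
  row 1: b11 a2 a3 a4 a5 b16 b17
  row 2: b21 b22 a3 b24 b25 a6 a7
  row 3: a1 b32 a3 b34 a5 b36 a7
Rows 2 and 3 agree on A7; apply A7→A1 and equate their A1 entries.
Rows 1 and 2 agree on A3; apply A3→A6 and equate their A6 entries.
Rows 1 and 3 agree on A3; apply A3→A6 and equate their A6 entries.
Rows 2 and 3 agree on A6, A7; apply A6, A7→A5 and equate their A5 entries.
No row becomes fully distinguished — the join is lossy.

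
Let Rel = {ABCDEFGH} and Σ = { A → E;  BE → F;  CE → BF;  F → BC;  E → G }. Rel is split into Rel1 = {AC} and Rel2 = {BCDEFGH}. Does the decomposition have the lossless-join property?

No

Common attributes: Rel1 ∩ Rel2 = {C}.
No dependency enlarges {C}, so (C)⁺ = {C}.
The closure contains neither all of Rel1 = {AC} nor all of Rel2 = {BCDEFGH}, so the common attributes are not a superkey of either fragment. The join is lossy.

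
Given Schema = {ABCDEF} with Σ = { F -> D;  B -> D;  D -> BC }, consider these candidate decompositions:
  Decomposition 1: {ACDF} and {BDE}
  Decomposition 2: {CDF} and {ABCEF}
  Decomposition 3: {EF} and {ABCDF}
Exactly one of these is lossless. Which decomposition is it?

Decomposition 2

Decomposition 1: common = {D}, closure = {BCD} → lossy.
Decomposition 2: common = {CF}, closure = {BCDF} → lossless.
Decomposition 3: common = {F}, closure = {BCDF} → lossy.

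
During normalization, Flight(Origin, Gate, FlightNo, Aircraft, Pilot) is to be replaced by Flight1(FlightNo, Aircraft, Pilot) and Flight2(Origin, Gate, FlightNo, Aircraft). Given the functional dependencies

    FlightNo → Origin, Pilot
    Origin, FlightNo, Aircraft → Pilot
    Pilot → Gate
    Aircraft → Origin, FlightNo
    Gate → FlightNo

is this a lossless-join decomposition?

Common attributes: Flight1 ∩ Flight2 = {FlightNo, Aircraft}.
Closure of {FlightNo, Aircraft}: FlightNo → Origin, Pilot applies, adding Origin, Pilot; Pilot → Gate applies, adding Gate. So (FlightNo, Aircraft)⁺ = {Origin, Gate, FlightNo, Aircraft, Pilot}.
This closure contains every attribute of Flight1, so Flight1 ∩ Flight2 → Flight1. The join is lossless.

Yes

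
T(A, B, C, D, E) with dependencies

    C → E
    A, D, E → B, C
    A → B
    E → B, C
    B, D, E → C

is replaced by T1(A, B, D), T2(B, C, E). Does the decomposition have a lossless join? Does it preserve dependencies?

Lossless test: (B)⁺ = {B}, which is a superkey of neither fragment — lossy.
Dependency preservation: A, D, E → B, C; B, D, E → C are not contained in any single fragment, but the restricted closure of each left-hand side across the fragments still reaches the right-hand side; the remaining FDs each lie inside some fragment. All dependencies are preserved.

lossy but dependency-preserving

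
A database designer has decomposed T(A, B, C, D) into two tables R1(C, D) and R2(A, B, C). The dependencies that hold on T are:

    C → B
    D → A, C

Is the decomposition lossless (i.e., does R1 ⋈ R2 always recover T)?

No

Common attributes: R1 ∩ R2 = {C}.
Closure of {C}: C → B applies, adding B. So (C)⁺ = {B, C}.
The closure contains neither all of R1 = {C, D} nor all of R2 = {A, B, C}, so the common attributes are not a superkey of either fragment. The join is lossy.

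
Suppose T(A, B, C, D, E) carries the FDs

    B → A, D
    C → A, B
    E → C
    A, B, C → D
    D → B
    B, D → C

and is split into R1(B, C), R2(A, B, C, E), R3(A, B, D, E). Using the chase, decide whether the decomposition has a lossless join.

Chase test. Columns are A, B, C, D, E; row i has aⱼ where attribute j ∈ Ri, else bᵢⱼ.
Initial tableau (one row per fragment):
  row 1: b11 a2 a3 b14 b15
  row 2: a1 a2 a3 b24 a5
  row 3: a1 a2 b33 a4 a5
Rows 1 and 2 agree on B; apply B→A, D and equate their A, D entries.
Rows 1 and 3 agree on B; apply B→A, D and equate their A, D entries.
Rows 2 and 3 agree on E; apply E→C and equate their C entries.
Row 2 is now all distinguished symbols — the join is lossless.

Yes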